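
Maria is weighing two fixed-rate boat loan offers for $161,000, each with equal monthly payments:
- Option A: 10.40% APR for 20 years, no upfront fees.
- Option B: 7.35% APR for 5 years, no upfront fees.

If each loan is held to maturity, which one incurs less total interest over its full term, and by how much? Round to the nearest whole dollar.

Option A: monthly rate = 10.4%/12 = 0.0086667; payment = 161,000 × 0.0086667 / (1 − (1+0.0086667)^−240) = $1,596.59.
Total interest on Option A = 240 × $1,596.59 − $161,000 = $222,181.60.
Option B: at 7.35% the monthly rate is 0.0061250, so the payment is 161,000 × 0.0061250 / (1 − 1.0061250^−60) = $3,214.65.
Total interest on Option B = 60 × $3,214.65 − $161,000 = $31,879.00.
Option B is lower by $190,302.60.

Option B by $190,303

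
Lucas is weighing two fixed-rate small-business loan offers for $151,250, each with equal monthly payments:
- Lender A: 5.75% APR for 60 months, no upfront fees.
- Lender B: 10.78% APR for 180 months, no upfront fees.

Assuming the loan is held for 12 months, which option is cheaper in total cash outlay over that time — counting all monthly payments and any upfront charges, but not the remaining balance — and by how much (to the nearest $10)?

Lender A: monthly rate = 5.75%/12 = 0.0047917; payment = 151,250 × 0.0047917 / (1 − (1+0.0047917)^−60) = $2,906.54.
Lender B: at 10.78% the monthly rate is 0.0089833, so the payment is 151,250 × 0.0089833 / (1 − 1.0089833^−180) = $1,698.27.
Over 12 months: Lender A costs 12 × $2,906.54 = $34,878.48; Lender B costs 12 × $1,698.27 = $20,379.24.
Lender B is cheaper by $34,878.48 − $20,379.24 = $14,499.24.

Lender B by $14,500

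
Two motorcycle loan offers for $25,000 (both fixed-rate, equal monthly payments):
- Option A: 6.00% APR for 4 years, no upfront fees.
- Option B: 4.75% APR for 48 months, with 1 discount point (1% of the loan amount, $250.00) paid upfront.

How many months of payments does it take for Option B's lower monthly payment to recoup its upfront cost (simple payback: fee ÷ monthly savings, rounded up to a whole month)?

Option A: at 6.00% the monthly rate is 0.0050000, so the payment is 25,000 × 0.0050000 / (1 − 1.0050000^−48) = $587.13.
Option B: monthly rate = 4.75%/12 = 0.0039583; payment = 25,000 × 0.0039583 / (1 − (1+0.0039583)^−48) = $572.91.
Monthly savings = $587.13 − $572.91 = $14.22.
Break-even = $250.00 / $14.22 = 17.58 → 18 months.

18 months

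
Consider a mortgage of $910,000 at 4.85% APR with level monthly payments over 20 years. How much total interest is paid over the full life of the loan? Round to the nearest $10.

$513,310

At 4.85% the monthly rate is 0.0040417, so the payment is 910,000 × 0.0040417 / (1 − 1.0040417^−240) = $5,930.45.
Total paid = 240 × $5,930.45 = $1,423,308.00; interest = $1,423,308.00 − $910,000 = $513,308.00.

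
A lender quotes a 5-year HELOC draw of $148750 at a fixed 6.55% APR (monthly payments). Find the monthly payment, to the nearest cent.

$2,913.95

At 6.55% the monthly rate is 0.0054583, so the payment is 148,750 × 0.0054583 / (1 − 1.0054583^−60) = $2,913.95.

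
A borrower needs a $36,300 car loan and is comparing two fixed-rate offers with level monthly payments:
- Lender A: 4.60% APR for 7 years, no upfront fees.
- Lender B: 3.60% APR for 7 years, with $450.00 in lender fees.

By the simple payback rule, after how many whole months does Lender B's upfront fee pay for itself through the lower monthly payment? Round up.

Lender A: at 4.60% the monthly rate is 0.0038333, so the payment is 36,300 × 0.0038333 / (1 − 1.0038333^−84) = $506.27.
Lender B: monthly rate = 3.6%/12 = 0.0030000; payment = 36,300 × 0.0030000 / (1 − (1+0.0030000)^−84) = $489.52.
Monthly savings = $506.27 − $489.52 = $16.75.
Break-even = $450.00 / $16.75 = 26.87 → 27 months.

27 months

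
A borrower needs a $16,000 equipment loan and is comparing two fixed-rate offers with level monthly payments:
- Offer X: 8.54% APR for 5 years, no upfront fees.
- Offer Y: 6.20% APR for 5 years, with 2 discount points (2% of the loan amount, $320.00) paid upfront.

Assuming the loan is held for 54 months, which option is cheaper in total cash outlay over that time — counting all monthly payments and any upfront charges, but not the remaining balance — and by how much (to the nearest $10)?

Offer Y by $640

Offer X: monthly rate = 8.54%/12 = 0.0071167; payment = 16,000 × 0.0071167 / (1 − (1+0.0071167)^−60) = $328.57.
Offer Y: monthly rate = 6.2%/12 = 0.0051667; payment = 16,000 × 0.0051667 / (1 − (1+0.0051667)^−60) = $310.81.
Over 54 months: Offer X costs 54 × $328.57 = $17,742.78; Offer Y costs 54 × $310.81 + $320.00 = $17,103.74.
Offer Y is cheaper by $17,742.78 − $17,103.74 = $639.04.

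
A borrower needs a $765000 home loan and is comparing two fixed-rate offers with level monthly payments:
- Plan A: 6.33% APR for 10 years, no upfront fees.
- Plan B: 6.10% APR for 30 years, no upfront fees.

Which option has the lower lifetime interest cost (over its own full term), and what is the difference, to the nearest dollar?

Plan A by $634,462

Plan A: monthly rate = 6.33%/12 = 0.0052750; payment = 765,000 × 0.0052750 / (1 − (1+0.0052750)^−120) = $8,620.40.
Total interest on Plan A = 120 × $8,620.40 − $765,000 = $269,448.00.
Plan B: monthly rate = 6.1%/12 = 0.0050833; payment = 765,000 × 0.0050833 / (1 − (1+0.0050833)^−360) = $4,635.86.
Total interest on Plan B = 360 × $4,635.86 − $765,000 = $903,909.60.
Plan A is lower by $634,461.60.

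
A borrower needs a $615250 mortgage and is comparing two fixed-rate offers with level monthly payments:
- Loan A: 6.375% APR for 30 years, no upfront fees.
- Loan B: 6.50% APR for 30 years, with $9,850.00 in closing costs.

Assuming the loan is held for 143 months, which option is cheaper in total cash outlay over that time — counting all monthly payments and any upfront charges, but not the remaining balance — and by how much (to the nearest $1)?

Loan A: monthly rate = 6.375%/12 = 0.0053125; payment = 615,250 × 0.0053125 / (1 − (1+0.0053125)^−360) = $3,838.36.
Loan B: at 6.50% the monthly rate is 0.0054167, so the payment is 615,250 × 0.0054167 / (1 − 1.0054167^−360) = $3,888.80.
Over 143 months: Loan A costs 143 × $3,838.36 = $548,885.48; Loan B costs 143 × $3,888.80 + $9,850.00 = $565,948.40.
Loan A is cheaper by $565,948.40 − $548,885.48 = $17,062.92.

Loan A by $17,063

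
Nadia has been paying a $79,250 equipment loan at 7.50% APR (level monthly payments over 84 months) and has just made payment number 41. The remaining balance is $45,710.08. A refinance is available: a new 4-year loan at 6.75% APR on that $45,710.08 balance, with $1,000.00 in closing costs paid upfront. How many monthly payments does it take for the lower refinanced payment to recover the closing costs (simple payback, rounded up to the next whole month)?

8 months

Current payment = 79,250 × 7.5%/12 / (1 − (1+0.0062500)^−84) = $1,215.56.
Refinanced payment = 45,710.08 × 0.0056250 / (1 − (1+0.0056250)^−48) = $1,089.29.
Monthly savings = $1,215.56 − $1,089.29 = $126.27.
Break-even = $1,000.00 / $126.27 = 7.92 → 8 months.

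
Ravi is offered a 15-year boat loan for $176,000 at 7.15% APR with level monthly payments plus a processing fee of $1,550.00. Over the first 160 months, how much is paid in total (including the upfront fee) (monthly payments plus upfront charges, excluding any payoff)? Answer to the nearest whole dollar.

At 7.15% the monthly rate is 0.0059583, so the payment is 176,000 × 0.0059583 / (1 − 1.0059583^−180) = $1,596.73.
Total outlay = 160 × $1,596.73 + $1,550.00 = $257,026.80.

$257,027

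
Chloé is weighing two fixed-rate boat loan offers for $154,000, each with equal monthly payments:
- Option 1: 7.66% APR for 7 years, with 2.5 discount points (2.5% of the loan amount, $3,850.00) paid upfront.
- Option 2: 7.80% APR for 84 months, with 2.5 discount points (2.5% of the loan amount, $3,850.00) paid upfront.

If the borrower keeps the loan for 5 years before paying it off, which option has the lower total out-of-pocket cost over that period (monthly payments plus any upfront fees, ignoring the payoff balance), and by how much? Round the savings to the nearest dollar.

Option 1: monthly rate = 7.66%/12 = 0.0063833; payment = 154,000 × 0.0063833 / (1 − (1+0.0063833)^−84) = $2,374.27.
Option 2: at 7.80% the monthly rate is 0.0065000, so the payment is 154,000 × 0.0065000 / (1 − 1.0065000^−84) = $2,384.96.
Over 60 months: Option 1 costs 60 × $2,374.27 + $3,850.00 = $146,306.20; Option 2 costs 60 × $2,384.96 + $3,850.00 = $146,947.60.
Option 1 is cheaper by $146,947.60 − $146,306.20 = $641.40.

Option 1 by $641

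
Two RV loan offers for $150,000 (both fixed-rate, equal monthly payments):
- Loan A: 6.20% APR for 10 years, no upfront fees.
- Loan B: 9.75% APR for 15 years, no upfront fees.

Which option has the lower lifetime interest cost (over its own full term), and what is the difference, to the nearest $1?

Loan A by $84,378

Loan A: at 6.20% the monthly rate is 0.0051667, so the payment is 150,000 × 0.0051667 / (1 − 1.0051667^−120) = $1,680.41.
Total interest on Loan A = 120 × $1,680.41 − $150,000 = $51,649.20.
Loan B: at 9.75% the monthly rate is 0.0081250, so the payment is 150,000 × 0.0081250 / (1 − 1.0081250^−180) = $1,589.04.
Total interest on Loan B = 180 × $1,589.04 − $150,000 = $136,027.20.
Loan A is lower by $84,378.00.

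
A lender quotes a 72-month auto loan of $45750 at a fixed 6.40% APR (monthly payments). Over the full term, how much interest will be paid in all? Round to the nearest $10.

Monthly rate = 6.4%/12 = 0.0053333; payment = 45,750 × 0.0053333 / (1 − (1+0.0053333)^−72) = $766.88.
Total paid = 72 × $766.88 = $55,215.36; interest = $55,215.36 − $45,750 = $9,465.36.

$9,470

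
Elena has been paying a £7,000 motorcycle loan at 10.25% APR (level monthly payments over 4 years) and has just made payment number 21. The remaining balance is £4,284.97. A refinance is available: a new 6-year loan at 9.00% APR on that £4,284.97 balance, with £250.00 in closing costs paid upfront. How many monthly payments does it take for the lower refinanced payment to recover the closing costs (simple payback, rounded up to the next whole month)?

Current payment = 7,000 × 10.25%/12 / (1 − (1+0.0085417)^−48) = £178.38.
Refinanced payment = 4,284.97 × 0.0075000 / (1 − (1+0.0075000)^−72) = £77.24.
Monthly savings = £178.38 − £77.24 = £101.14.
Break-even = £250.00 / £101.14 = 2.47 → 3 months.

3 months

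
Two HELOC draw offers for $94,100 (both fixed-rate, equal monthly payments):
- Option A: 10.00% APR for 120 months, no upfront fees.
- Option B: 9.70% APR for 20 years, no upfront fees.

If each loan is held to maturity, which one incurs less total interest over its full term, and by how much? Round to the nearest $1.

Option A by $64,246

Option A: at 10.00% the monthly rate is 0.0083333, so the payment is 94,100 × 0.0083333 / (1 − 1.0083333^−120) = $1,243.54.
Total interest on Option A = 120 × $1,243.54 − $94,100 = $55,124.80.
Option B: at 9.70% the monthly rate is 0.0080833, so the payment is 94,100 × 0.0080833 / (1 − 1.0080833^−240) = $889.46.
Total interest on Option B = 240 × $889.46 − $94,100 = $119,370.40.
Option A is lower by $64,245.60.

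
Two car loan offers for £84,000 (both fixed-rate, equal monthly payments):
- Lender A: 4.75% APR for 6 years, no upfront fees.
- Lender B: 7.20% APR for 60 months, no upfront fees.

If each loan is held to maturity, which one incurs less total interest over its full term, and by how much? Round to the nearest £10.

Lender A by £3,570

Lender A: monthly rate = 4.75%/12 = 0.0039583; payment = 84,000 × 0.0039583 / (1 − (1+0.0039583)^−72) = £1,343.09.
Total interest on Lender A = 72 × £1,343.09 − £84,000 = £12,702.48.
Lender B: monthly rate = 7.2%/12 = 0.0060000; payment = 84,000 × 0.0060000 / (1 − (1+0.0060000)^−60) = £1,671.24.
Total interest on Lender B = 60 × £1,671.24 − £84,000 = £16,274.40.
Lender A is lower by £3,571.92.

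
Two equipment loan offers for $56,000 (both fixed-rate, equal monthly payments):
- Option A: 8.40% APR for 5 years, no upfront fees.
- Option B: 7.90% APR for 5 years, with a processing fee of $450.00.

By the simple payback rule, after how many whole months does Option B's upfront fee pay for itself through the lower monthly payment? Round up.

Option A: at 8.40% the monthly rate is 0.0070000, so the payment is 56,000 × 0.0070000 / (1 − 1.0070000^−60) = $1,146.23.
Option B: monthly rate = 7.9%/12 = 0.0065833; payment = 56,000 × 0.0065833 / (1 − (1+0.0065833)^−60) = $1,132.80.
Monthly savings = $1,146.23 − $1,132.80 = $13.43.
Break-even = $450.00 / $13.43 = 33.51 → 34 months.

34 months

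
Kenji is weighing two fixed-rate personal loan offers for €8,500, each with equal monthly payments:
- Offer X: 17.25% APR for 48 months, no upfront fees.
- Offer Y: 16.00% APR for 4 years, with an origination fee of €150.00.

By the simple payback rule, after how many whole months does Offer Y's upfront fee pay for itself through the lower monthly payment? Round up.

Offer X: at 17.25% the monthly rate is 0.0143750, so the payment is 8,500 × 0.0143750 / (1 − 1.0143750^−48) = €246.37.
Offer Y: monthly rate = 16%/12 = 0.0133333; payment = 8,500 × 0.0133333 / (1 − (1+0.0133333)^−48) = €240.89.
Monthly savings = €246.37 − €240.89 = €5.48.
Break-even = €150.00 / €5.48 = 27.37 → 28 months.

28 months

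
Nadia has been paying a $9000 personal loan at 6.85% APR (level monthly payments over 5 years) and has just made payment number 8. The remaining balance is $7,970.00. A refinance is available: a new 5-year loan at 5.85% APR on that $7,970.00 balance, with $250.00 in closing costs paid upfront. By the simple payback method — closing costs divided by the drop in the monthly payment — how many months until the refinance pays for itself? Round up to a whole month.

Current payment = 9,000 × 6.85%/12 / (1 − (1+0.0057083)^−60) = $177.57.
Refinanced payment = 7,970.00 × 0.0048750 / (1 − (1+0.0048750)^−60) = $153.53.
Monthly savings = $177.57 − $153.53 = $24.04.
Break-even = $250.00 / $24.04 = 10.40 → 11 months.

11 months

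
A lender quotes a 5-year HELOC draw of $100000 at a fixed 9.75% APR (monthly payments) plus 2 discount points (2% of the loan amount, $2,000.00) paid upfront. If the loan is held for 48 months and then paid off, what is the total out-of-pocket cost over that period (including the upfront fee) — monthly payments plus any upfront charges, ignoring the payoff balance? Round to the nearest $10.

Monthly rate = 9.75%/12 = 0.0081250; payment = 100,000 × 0.0081250 / (1 − (1+0.0081250)^−60) = $2,112.42.
Total outlay = 48 × $2,112.42 + $2,000.00 = $103,396.16.

$103,400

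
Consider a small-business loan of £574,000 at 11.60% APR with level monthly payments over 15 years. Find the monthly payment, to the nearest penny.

Monthly rate = 11.6%/12 = 0.0096667; payment = 574,000 × 0.0096667 / (1 − (1+0.0096667)^−180) = £6,741.95.

£6,741.95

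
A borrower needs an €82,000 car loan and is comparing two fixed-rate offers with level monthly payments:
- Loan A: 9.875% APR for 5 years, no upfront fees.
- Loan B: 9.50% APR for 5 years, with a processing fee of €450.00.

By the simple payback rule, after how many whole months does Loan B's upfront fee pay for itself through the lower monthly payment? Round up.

Loan A: at 9.875% the monthly rate is 0.0082292, so the payment is 82,000 × 0.0082292 / (1 − 1.0082292^−60) = €1,737.22.
Loan B: monthly rate = 9.5%/12 = 0.0079167; payment = 82,000 × 0.0079167 / (1 − (1+0.0079167)^−60) = €1,722.15.
Monthly savings = €1,737.22 − €1,722.15 = €15.07.
Break-even = €450.00 / €15.07 = 29.86 → 30 months.

30 months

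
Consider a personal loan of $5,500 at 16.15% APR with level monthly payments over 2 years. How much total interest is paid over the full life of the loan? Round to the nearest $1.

$973

Monthly rate = 16.15%/12 = 0.0134583; payment = 5,500 × 0.0134583 / (1 − (1+0.0134583)^−24) = $269.69.
Total paid = 24 × $269.69 = $6,472.56; interest = $6,472.56 − $5,500 = $972.56.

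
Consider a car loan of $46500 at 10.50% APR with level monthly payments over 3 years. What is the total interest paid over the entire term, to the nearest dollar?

$7,909

Monthly rate = 10.5%/12 = 0.0087500; payment = 46,500 × 0.0087500 / (1 − (1+0.0087500)^−36) = $1,511.36.
Total paid = 36 × $1,511.36 = $54,408.96; interest = $54,408.96 − $46,500 = $7,908.96.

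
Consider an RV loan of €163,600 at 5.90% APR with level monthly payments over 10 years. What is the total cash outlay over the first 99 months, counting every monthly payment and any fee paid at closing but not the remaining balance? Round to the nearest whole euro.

At 5.90% the monthly rate is 0.0049167, so the payment is 163,600 × 0.0049167 / (1 − 1.0049167^−120) = €1,808.09.
Total outlay = 99 × €1,808.09 = €179,000.91.

€179,001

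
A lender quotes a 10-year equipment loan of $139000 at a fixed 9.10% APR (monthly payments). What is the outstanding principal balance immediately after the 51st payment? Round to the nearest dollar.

With monthly rate i = 9.1%/12 = 0.0075833, the balance after k of n payments is P · [(1+i)^n − (1+i)^k] / [(1+i)^n − 1].
(1+0.0075833)^120 = 2.47580830 and (1+0.0075833)^51 = 1.47004196, so the balance is 139,000 × (2.47580830 − 1.47004196) / (2.47580830 − 1) = $94,728.78.

$94,729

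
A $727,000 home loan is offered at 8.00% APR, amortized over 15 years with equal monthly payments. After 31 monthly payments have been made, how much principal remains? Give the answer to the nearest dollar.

With monthly rate i = 8%/12 = 0.0066667, the balance after k of n payments is P · [(1+i)^n − (1+i)^k] / [(1+i)^n − 1].
(1+0.0066667)^180 = 3.30692148 and (1+0.0066667)^31 = 1.22872964, so the balance is 727,000 × (3.30692148 − 1.22872964) / (3.30692148 − 1) = $654,918.46.

$654,918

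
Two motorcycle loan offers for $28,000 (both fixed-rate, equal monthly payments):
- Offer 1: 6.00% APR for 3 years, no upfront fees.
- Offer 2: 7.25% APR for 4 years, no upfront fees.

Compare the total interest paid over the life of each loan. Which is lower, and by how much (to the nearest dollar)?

Offer 1 by $1,675

Offer 1: monthly rate = 6%/12 = 0.0050000; payment = 28,000 × 0.0050000 / (1 − (1+0.0050000)^−36) = $851.81.
Total interest on Offer 1 = 36 × $851.81 − $28,000 = $2,665.16.
Offer 2: at 7.25% the monthly rate is 0.0060417, so the payment is 28,000 × 0.0060417 / (1 − 1.0060417^−48) = $673.75.
Total interest on Offer 2 = 48 × $673.75 − $28,000 = $4,340.00.
Offer 1 is lower by $1,674.84.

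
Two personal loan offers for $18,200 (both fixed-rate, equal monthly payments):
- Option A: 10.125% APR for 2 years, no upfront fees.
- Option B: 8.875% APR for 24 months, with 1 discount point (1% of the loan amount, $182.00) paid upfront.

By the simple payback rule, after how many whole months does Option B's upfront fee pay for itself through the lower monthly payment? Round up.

Option A: at 10.125% the monthly rate is 0.0084375, so the payment is 18,200 × 0.0084375 / (1 − 1.0084375^−24) = $840.89.
Option B: at 8.875% the monthly rate is 0.0073958, so the payment is 18,200 × 0.0073958 / (1 − 1.0073958^−24) = $830.42.
Monthly savings = $840.89 − $830.42 = $10.47.
Break-even = $182.00 / $10.47 = 17.38 → 18 months.

18 months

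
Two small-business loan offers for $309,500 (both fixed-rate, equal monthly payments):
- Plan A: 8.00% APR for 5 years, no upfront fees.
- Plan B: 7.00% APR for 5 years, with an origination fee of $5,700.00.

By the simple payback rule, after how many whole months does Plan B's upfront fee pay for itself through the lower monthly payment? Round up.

Plan A: at 8.00% the monthly rate is 0.0066667, so the payment is 309,500 × 0.0066667 / (1 − 1.0066667^−60) = $6,275.54.
Plan B: at 7.00% the monthly rate is 0.0058333, so the payment is 309,500 × 0.0058333 / (1 − 1.0058333^−60) = $6,128.47.
Monthly savings = $6,275.54 − $6,128.47 = $147.07.
Break-even = $5,700.00 / $147.07 = 38.76 → 39 months.

39 months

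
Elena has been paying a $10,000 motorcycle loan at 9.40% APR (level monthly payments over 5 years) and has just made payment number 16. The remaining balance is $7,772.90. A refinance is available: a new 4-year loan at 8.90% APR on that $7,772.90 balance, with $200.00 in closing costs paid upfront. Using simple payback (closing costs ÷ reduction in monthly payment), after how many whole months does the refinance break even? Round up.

13 months

Current payment = 10,000 × 9.4%/12 / (1 − (1+0.0078333)^−60) = $209.53.
Refinanced payment = 7,772.90 × 0.0074167 / (1 − (1+0.0074167)^−48) = $193.06.
Monthly savings = $209.53 − $193.06 = $16.47.
Break-even = $200.00 / $16.47 = 12.14 → 13 months.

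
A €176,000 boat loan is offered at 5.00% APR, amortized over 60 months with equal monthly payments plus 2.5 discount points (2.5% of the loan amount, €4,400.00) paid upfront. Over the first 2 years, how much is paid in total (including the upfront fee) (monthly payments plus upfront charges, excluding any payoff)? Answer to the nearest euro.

€84,112

At 5.00% the monthly rate is 0.0041667, so the payment is 176,000 × 0.0041667 / (1 − 1.0041667^−60) = €3,321.34.
Total outlay = 24 × €3,321.34 + €4,400.00 = €84,112.16.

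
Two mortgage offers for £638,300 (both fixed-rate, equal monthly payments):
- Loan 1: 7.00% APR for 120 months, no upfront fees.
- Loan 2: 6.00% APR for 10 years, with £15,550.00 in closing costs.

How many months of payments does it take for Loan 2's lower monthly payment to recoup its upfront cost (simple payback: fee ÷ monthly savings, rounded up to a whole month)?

48 months

Loan 1: at 7.00% the monthly rate is 0.0058333, so the payment is 638,300 × 0.0058333 / (1 − 1.0058333^−120) = £7,411.20.
Loan 2: at 6.00% the monthly rate is 0.0050000, so the payment is 638,300 × 0.0050000 / (1 − 1.0050000^−120) = £7,086.44.
Monthly savings = £7,411.20 − £7,086.44 = £324.76.
Break-even = £15,550.00 / £324.76 = 47.88 → 48 months.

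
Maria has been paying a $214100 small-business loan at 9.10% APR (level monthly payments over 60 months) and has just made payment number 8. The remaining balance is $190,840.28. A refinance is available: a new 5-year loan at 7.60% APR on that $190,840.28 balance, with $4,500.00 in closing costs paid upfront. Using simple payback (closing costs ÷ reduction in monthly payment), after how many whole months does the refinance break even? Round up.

8 months

Current payment = 214,100 × 9.1%/12 / (1 − (1+0.0075833)^−60) = $4,454.76.
Refinanced payment = 190,840.28 × 0.0063333 / (1 − (1+0.0063333)^−60) = $3,833.12.
Monthly savings = $4,454.76 − $3,833.12 = $621.64.
Break-even = $4,500.00 / $621.64 = 7.24 → 8 months.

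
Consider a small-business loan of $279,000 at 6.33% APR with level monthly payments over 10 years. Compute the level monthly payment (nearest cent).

At 6.33% the monthly rate is 0.0052750, so the payment is 279,000 × 0.0052750 / (1 − 1.0052750^−120) = $3,143.91.

$3,143.91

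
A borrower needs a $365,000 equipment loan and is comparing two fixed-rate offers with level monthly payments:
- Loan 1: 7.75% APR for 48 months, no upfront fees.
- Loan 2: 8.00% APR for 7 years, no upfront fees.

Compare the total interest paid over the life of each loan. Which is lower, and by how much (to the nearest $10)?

Loan 1 by $52,210

Loan 1: monthly rate = 7.75%/12 = 0.0064583; payment = 365,000 × 0.0064583 / (1 − (1+0.0064583)^−48) = $8,867.95.
Total interest on Loan 1 = 48 × $8,867.95 − $365,000 = $60,661.60.
Loan 2: at 8.00% the monthly rate is 0.0066667, so the payment is 365,000 × 0.0066667 / (1 − 1.0066667^−84) = $5,688.97.
Total interest on Loan 2 = 84 × $5,688.97 − $365,000 = $112,873.48.
Loan 1 is lower by $52,211.88.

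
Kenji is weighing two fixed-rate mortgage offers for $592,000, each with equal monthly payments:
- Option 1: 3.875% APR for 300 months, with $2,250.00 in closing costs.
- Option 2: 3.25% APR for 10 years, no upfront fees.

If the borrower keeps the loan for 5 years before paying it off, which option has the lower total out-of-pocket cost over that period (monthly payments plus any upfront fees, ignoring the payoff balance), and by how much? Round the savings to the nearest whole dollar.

Option 1: at 3.875% the monthly rate is 0.0032292, so the payment is 592,000 × 0.0032292 / (1 − 1.0032292^−300) = $3,084.08.
Option 2: monthly rate = 3.25%/12 = 0.0027083; payment = 592,000 × 0.0027083 / (1 − (1+0.0027083)^−120) = $5,784.97.
Over 60 months: Option 1 costs 60 × $3,084.08 + $2,250.00 = $187,294.80; Option 2 costs 60 × $5,784.97 = $347,098.20.
Option 1 is cheaper by $347,098.20 − $187,294.80 = $159,803.40.

Option 1 by $159,803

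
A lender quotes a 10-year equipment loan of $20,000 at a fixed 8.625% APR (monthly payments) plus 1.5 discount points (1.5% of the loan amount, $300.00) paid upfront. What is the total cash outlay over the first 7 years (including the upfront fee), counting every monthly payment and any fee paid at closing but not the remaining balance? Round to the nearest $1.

At 8.625% the monthly rate is 0.0071875, so the payment is 20,000 × 0.0071875 / (1 − 1.0071875^−120) = $249.31.
Total outlay = 84 × $249.31 + $300.00 = $21,242.04.

$21,242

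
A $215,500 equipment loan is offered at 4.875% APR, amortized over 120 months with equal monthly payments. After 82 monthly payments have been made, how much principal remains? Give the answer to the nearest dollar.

With monthly rate i = 4.875%/12 = 0.0040625, the balance after k of n payments is P · [(1+i)^n − (1+i)^k] / [(1+i)^n − 1].
(1+0.0040625)^120 = 1.62663333 and (1+0.0040625)^82 = 1.39438041, so the balance is 215,500 × (1.62663333 − 1.39438041) / (1.62663333 − 1) = $79,872.08.

$79,872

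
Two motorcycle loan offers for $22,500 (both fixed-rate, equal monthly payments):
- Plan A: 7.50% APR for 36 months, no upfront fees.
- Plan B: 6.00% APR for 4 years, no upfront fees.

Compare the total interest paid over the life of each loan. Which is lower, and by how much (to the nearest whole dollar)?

Plan A: at 7.50% the monthly rate is 0.0062500, so the payment is 22,500 × 0.0062500 / (1 − 1.0062500^−36) = $699.89.
Total interest on Plan A = 36 × $699.89 − $22,500 = $2,696.04.
Plan B: at 6.00% the monthly rate is 0.0050000, so the payment is 22,500 × 0.0050000 / (1 − 1.0050000^−48) = $528.41.
Total interest on Plan B = 48 × $528.41 − $22,500 = $2,863.68.
Plan A is lower by $167.64.

Plan A by $168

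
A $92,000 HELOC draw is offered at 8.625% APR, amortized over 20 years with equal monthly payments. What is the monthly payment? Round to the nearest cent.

$805.69

Monthly rate = 8.625%/12 = 0.0071875; payment = 92,000 × 0.0071875 / (1 − (1+0.0071875)^−240) = $805.69.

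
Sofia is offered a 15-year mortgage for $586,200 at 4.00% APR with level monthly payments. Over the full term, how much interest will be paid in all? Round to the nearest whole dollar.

$194,289

At 4.00% the monthly rate is 0.0033333, so the payment is 586,200 × 0.0033333 / (1 − 1.0033333^−180) = $4,336.05.
Total paid = 180 × $4,336.05 = $780,489.00; interest = $780,489.00 − $586,200 = $194,289.00.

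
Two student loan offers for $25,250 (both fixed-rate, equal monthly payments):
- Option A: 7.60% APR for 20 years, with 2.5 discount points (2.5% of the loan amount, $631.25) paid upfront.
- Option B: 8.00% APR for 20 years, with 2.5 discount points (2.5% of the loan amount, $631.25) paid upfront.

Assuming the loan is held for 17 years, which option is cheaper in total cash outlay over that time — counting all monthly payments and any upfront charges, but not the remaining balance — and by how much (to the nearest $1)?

Option A by $1,273

Option A: monthly rate = 7.6%/12 = 0.0063333; payment = 25,250 × 0.0063333 / (1 − (1+0.0063333)^−240) = $204.96.
Option B: at 8.00% the monthly rate is 0.0066667, so the payment is 25,250 × 0.0066667 / (1 − 1.0066667^−240) = $211.20.
Over 204 months: Option A costs 204 × $204.96 + $631.25 = $42,443.09; Option B costs 204 × $211.20 + $631.25 = $43,716.05.
Option A is cheaper by $43,716.05 − $42,443.09 = $1,272.96.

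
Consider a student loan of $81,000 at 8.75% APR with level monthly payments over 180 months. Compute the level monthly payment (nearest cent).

$809.55

Monthly rate = 8.75%/12 = 0.0072917; payment = 81,000 × 0.0072917 / (1 − (1+0.0072917)^−180) = $809.55.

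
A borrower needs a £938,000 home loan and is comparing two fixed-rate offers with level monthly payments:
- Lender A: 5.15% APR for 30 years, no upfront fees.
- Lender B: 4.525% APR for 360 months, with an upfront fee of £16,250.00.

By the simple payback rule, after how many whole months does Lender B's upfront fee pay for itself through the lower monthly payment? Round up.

Lender A: at 5.15% the monthly rate is 0.0042917, so the payment is 938,000 × 0.0042917 / (1 − 1.0042917^−360) = £5,121.73.
Lender B: at 4.525% the monthly rate is 0.0037708, so the payment is 938,000 × 0.0037708 / (1 − 1.0037708^−360) = £4,766.65.
Monthly savings = £5,121.73 − £4,766.65 = £355.08.
Break-even = £16,250.00 / £355.08 = 45.76 → 46 months.

46 months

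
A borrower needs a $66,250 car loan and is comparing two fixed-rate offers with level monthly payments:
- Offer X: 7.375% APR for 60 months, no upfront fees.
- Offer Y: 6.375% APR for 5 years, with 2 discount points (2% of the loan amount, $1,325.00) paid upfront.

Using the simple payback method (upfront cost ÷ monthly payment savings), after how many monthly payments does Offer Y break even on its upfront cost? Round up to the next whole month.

Offer X: at 7.375% the monthly rate is 0.0061458, so the payment is 66,250 × 0.0061458 / (1 − 1.0061458^−60) = $1,323.58.
Offer Y: monthly rate = 6.375%/12 = 0.0053125; payment = 66,250 × 0.0053125 / (1 − (1+0.0053125)^−60) = $1,292.38.
Monthly savings = $1,323.58 − $1,292.38 = $31.20.
Break-even = $1,325.00 / $31.20 = 42.47 → 43 months.

43 months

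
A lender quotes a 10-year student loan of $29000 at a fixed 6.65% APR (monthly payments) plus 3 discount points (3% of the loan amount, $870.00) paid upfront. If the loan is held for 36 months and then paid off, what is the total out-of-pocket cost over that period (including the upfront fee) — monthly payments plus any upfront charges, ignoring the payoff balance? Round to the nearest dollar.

$12,804

Monthly rate = 6.65%/12 = 0.0055417; payment = 29,000 × 0.0055417 / (1 − (1+0.0055417)^−120) = $331.51.
Total outlay = 36 × $331.51 + $870.00 = $12,804.36.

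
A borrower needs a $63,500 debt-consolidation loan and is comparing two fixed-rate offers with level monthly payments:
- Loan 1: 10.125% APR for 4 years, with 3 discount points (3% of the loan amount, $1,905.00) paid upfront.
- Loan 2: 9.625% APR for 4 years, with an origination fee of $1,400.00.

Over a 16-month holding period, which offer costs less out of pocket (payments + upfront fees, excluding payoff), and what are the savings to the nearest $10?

Loan 2 by $750

Loan 1: monthly rate = 10.125%/12 = 0.0084375; payment = 63,500 × 0.0084375 / (1 − (1+0.0084375)^−48) = $1,614.34.
Loan 2: at 9.625% the monthly rate is 0.0080208, so the payment is 63,500 × 0.0080208 / (1 − 1.0080208^−48) = $1,599.11.
Over 16 months: Loan 1 costs 16 × $1,614.34 + $1,905.00 = $27,734.44; Loan 2 costs 16 × $1,599.11 + $1,400.00 = $26,985.76.
Loan 2 is cheaper by $27,734.44 − $26,985.76 = $748.68.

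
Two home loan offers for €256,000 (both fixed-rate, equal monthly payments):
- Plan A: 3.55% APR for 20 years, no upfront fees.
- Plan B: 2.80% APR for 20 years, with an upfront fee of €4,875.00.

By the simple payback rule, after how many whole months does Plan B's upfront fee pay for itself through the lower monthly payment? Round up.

Plan A: monthly rate = 3.55%/12 = 0.0029583; payment = 256,000 × 0.0029583 / (1 − (1+0.0029583)^−240) = €1,491.28.
Plan B: at 2.80% the monthly rate is 0.0023333, so the payment is 256,000 × 0.0023333 / (1 − 1.0023333^−240) = €1,394.28.
Monthly savings = €1,491.28 − €1,394.28 = €97.00.
Break-even = €4,875.00 / €97.00 = 50.26 → 51 months.

51 months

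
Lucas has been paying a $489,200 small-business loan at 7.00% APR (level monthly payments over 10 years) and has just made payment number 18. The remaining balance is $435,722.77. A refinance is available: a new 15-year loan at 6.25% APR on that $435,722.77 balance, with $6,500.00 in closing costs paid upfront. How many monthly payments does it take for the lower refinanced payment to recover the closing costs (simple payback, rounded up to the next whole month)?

4 months

Current payment = 489,200 × 7%/12 / (1 − (1+0.0058333)^−120) = $5,680.03.
Refinanced payment = 435,722.77 × 0.0052083 / (1 − (1+0.0052083)^−180) = $3,735.99.
Monthly savings = $5,680.03 − $3,735.99 = $1,944.04.
Break-even = $6,500.00 / $1,944.04 = 3.34 → 4 months.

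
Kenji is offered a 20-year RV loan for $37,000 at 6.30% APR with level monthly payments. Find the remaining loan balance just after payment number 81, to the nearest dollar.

With monthly rate i = 6.3%/12 = 0.0052500, the balance after k of n payments is P · [(1+i)^n − (1+i)^k] / [(1+i)^n − 1].
(1+0.0052500)^240 = 3.51382093 and (1+0.0052500)^81 = 1.52827189, so the balance is 37,000 × (3.51382093 − 1.52827189) / (3.51382093 − 1) = $29,224.56.

$29,225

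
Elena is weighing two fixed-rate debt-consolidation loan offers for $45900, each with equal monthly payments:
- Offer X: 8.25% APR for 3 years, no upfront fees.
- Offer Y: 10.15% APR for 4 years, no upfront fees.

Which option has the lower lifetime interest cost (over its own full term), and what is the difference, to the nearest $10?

Offer X: monthly rate = 8.25%/12 = 0.0068750; payment = 45,900 × 0.0068750 / (1 − (1+0.0068750)^−36) = $1,443.64.
Total interest on Offer X = 36 × $1,443.64 − $45,900 = $6,071.04.
Offer Y: monthly rate = 10.15%/12 = 0.0084583; payment = 45,900 × 0.0084583 / (1 − (1+0.0084583)^−48) = $1,167.45.
Total interest on Offer Y = 48 × $1,167.45 − $45,900 = $10,137.60.
Offer X is lower by $4,066.56.

Offer X by $4,070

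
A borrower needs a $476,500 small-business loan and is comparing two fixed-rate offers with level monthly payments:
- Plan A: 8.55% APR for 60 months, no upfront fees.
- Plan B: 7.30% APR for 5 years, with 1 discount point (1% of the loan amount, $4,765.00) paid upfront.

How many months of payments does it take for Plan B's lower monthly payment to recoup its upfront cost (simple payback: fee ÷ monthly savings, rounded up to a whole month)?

17 months

Plan A: at 8.55% the monthly rate is 0.0071250, so the payment is 476,500 × 0.0071250 / (1 − 1.0071250^−60) = $9,787.61.
Plan B: at 7.30% the monthly rate is 0.0060833, so the payment is 476,500 × 0.0060833 / (1 − 1.0060833^−60) = $9,502.86.
Monthly savings = $9,787.61 − $9,502.86 = $284.75.
Break-even = $4,765.00 / $284.75 = 16.73 → 17 months.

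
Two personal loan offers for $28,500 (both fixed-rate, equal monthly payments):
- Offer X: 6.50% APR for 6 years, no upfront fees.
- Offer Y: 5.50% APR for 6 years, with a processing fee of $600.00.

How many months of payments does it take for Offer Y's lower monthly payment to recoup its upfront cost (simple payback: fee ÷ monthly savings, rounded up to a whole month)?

Offer X: monthly rate = 6.5%/12 = 0.0054167; payment = 28,500 × 0.0054167 / (1 − (1+0.0054167)^−72) = $479.08.
Offer Y: at 5.50% the monthly rate is 0.0045833, so the payment is 28,500 × 0.0045833 / (1 − 1.0045833^−72) = $465.63.
Monthly savings = $479.08 − $465.63 = $13.45.
Break-even = $600.00 / $13.45 = 44.61 → 45 months.

45 months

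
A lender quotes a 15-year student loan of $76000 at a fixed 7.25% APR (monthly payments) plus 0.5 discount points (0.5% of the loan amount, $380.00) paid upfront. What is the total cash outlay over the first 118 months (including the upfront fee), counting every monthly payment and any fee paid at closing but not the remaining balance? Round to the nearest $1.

At 7.25% the monthly rate is 0.0060417, so the payment is 76,000 × 0.0060417 / (1 − 1.0060417^−180) = $693.78.
Total outlay = 118 × $693.78 + $380.00 = $82,246.04.

$82,246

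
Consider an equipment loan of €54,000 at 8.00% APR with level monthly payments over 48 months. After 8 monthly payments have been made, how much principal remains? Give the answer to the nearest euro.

With monthly rate i = 8%/12 = 0.0066667, the balance after k of n payments is P · [(1+i)^n − (1+i)^k] / [(1+i)^n − 1].
(1+0.0066667)^48 = 1.37566610 and (1+0.0066667)^8 = 1.05459451, so the balance is 54,000 × (1.37566610 − 1.05459451) / (1.37566610 − 1) = €46,152.33.

€46,152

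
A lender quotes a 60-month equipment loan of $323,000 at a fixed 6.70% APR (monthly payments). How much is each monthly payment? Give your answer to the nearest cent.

At 6.70% the monthly rate is 0.0055833, so the payment is 323,000 × 0.0055833 / (1 − 1.0055833^−60) = $6,350.17.

$6,350.17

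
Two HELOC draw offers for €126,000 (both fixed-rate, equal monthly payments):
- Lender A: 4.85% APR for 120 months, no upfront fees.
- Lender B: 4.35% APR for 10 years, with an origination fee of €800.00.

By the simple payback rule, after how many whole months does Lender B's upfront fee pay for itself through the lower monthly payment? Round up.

27 months

Lender A: monthly rate = 4.85%/12 = 0.0040417; payment = 126,000 × 0.0040417 / (1 − (1+0.0040417)^−120) = €1,327.21.
Lender B: monthly rate = 4.35%/12 = 0.0036250; payment = 126,000 × 0.0036250 / (1 − (1+0.0036250)^−120) = €1,296.75.
Monthly savings = €1,327.21 − €1,296.75 = €30.46.
Break-even = €800.00 / €30.46 = 26.26 → 27 months.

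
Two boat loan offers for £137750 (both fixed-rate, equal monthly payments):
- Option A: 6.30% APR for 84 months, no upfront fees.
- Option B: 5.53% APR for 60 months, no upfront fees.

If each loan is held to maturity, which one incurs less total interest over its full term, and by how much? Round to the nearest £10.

Option B by £12,720

Option A: at 6.30% the monthly rate is 0.0052500, so the payment is 137,750 × 0.0052500 / (1 − 1.0052500^−84) = £2,032.20.
Total interest on Option A = 84 × £2,032.20 − £137,750 = £32,954.80.
Option B: at 5.53% the monthly rate is 0.0046083, so the payment is 137,750 × 0.0046083 / (1 − 1.0046083^−60) = £2,633.09.
Total interest on Option B = 60 × £2,633.09 − £137,750 = £20,235.40.
Option B is lower by £12,719.40.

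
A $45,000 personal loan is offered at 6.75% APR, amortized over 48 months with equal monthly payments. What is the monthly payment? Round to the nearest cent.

$1,072.37

At 6.75% the monthly rate is 0.0056250, so the payment is 45,000 × 0.0056250 / (1 − 1.0056250^−48) = $1,072.37.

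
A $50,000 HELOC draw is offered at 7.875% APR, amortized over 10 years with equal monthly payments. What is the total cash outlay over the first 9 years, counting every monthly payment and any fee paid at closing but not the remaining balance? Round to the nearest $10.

Monthly rate = 7.875%/12 = 0.0065625; payment = 50,000 × 0.0065625 / (1 − (1+0.0065625)^−120) = $603.34.
Total outlay = 108 × $603.34 = $65,160.72.

$65,160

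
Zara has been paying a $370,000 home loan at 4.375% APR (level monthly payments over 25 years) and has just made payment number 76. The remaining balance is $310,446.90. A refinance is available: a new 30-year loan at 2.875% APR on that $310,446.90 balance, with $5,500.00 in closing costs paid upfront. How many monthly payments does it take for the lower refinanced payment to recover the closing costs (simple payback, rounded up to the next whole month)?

Current payment = 370,000 × 4.375%/12 / (1 − (1+0.0036458)^−300) = $2,030.42.
Refinanced payment = 310,446.90 × 0.0023958 / (1 − (1+0.0023958)^−360) = $1,288.02.
Monthly savings = $2,030.42 − $1,288.02 = $742.40.
Break-even = $5,500.00 / $742.40 = 7.41 → 8 months.

8 months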